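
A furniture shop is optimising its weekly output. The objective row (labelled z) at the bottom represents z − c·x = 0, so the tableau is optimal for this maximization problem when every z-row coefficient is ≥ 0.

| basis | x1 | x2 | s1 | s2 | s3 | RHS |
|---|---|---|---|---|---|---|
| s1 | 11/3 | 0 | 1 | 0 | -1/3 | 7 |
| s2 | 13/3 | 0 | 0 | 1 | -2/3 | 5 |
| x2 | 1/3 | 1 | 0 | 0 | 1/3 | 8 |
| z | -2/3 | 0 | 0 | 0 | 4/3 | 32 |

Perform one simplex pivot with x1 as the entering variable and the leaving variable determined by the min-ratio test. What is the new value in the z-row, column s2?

2/13

Ratio test on column x1 — row 1: 7/(11/3) = 21/11; row 2: 5/(13/3) = 15/13; row 3: 8/(1/3) = 24. Minimum is 15/13 at row 2 (s2 leaves); pivot element 13/3.
Divide row 2 by 13/3; eliminate column x1 from the other rows.
z-row update in column s2: 0 − (-2/3)·(3/13) = 2/13.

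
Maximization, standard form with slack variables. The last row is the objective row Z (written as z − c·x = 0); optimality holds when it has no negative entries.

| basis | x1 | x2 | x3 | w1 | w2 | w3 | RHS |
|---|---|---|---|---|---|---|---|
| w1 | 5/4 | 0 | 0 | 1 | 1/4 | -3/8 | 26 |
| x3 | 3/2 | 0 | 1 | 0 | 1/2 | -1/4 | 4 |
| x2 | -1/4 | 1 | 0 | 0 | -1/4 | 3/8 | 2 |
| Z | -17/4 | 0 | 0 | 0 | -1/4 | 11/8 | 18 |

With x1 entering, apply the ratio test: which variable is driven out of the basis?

x3

Column x1 entries and ratios — w1: 26/(5/4) = 104/5; x3: 4/(3/2) = 8/3; x2: -1/4 ≤ 0, skip.
Smallest ratio is 8/3 in the row of x3, so x3 leaves.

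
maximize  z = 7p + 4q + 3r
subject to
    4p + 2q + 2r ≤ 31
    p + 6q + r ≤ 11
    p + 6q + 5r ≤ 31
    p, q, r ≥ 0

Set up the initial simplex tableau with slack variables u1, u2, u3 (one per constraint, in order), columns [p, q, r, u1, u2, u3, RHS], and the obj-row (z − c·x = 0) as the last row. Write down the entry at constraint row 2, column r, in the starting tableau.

1

Constraint 2 has coefficient 1 on r.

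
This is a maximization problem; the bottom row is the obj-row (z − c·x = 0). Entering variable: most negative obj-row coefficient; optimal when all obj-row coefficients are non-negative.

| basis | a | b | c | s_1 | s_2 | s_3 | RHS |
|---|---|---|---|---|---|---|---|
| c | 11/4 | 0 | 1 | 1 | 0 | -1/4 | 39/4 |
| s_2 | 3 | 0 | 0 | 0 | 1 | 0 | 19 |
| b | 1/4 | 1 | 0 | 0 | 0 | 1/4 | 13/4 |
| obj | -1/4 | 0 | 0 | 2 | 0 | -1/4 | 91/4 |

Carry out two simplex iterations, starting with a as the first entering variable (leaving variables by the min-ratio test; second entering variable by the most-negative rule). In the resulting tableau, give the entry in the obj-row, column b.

1

Ratio test on column a — row 1: (39/4)/(11/4) = 39/11; row 2: 19/3 = 19/3; row 3: (13/4)/(1/4) = 13. Minimum is 39/11 at row 1 (c leaves); pivot element 11/4.
Divide row 1 by 11/4; eliminate column a from the other rows.
Second iteration: most negative obj-row entry is -3/11 in column s_3, so s_3 enters.
Ratio test on column s_3 — row 1: entry -1/11 ≤ 0; row 2: (92/11)/(3/11) = 92/3; row 3: (26/11)/(3/11) = 26/3. Minimum is 26/3 at row 3 (b leaves); pivot element 3/11.
Divide row 3 by 3/11; eliminate column s_3 from the other rows.
After both pivots, the entry at the obj-row, column b is 1.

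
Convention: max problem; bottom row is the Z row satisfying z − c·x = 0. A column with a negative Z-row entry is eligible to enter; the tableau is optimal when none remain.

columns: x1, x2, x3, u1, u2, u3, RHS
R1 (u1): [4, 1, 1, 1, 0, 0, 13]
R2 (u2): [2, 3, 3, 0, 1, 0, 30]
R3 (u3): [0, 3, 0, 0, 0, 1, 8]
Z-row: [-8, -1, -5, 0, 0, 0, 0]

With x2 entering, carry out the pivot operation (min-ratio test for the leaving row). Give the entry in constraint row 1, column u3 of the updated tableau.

Ratio test on column x2 — row 1: 13/1 = 13; row 2: 30/3 = 10; row 3: 8/3 = 8/3. Minimum is 8/3 at row 3 (u3 leaves); pivot element 3.
Divide row 3 by 3; eliminate column x2 from the other rows.
Row 1 update in column u3: 0 − 1·(1/3) = -1/3.

-1/3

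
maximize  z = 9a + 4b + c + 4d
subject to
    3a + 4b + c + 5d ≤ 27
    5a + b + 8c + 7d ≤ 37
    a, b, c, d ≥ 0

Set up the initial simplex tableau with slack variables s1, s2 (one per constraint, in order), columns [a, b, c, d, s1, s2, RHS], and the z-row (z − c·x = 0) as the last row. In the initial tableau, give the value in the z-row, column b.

-4

The z-row carries the negated objective coefficients: the b entry is -4.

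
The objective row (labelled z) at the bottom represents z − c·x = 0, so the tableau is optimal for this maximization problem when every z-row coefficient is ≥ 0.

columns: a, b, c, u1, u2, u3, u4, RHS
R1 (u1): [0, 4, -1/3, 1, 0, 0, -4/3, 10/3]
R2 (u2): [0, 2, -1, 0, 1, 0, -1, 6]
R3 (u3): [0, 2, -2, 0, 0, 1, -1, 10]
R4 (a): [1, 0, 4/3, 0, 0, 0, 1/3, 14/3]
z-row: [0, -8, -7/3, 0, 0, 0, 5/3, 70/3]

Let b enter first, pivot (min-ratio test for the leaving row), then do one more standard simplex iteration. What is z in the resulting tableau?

Ratio test on column b — row 1: (10/3)/4 = 5/6; row 2: 6/2 = 3; row 3: 10/2 = 5; row 4: entry 0 ≤ 0. Minimum is 5/6 at row 1 (u1 leaves); pivot element 4.
Pivot on row 1; the z-row RHS becomes 70/3 − (-8)·(5/6) = 30.
Next entering variable (most negative z-row entry -3): c.
Ratio test on column c — row 1: entry -1/12 ≤ 0; row 2: entry -5/6 ≤ 0; row 3: entry -11/6 ≤ 0; row 4: (14/3)/(4/3) = 7/2. Minimum is 7/2 at row 4 (a leaves); pivot element 4/3.
After the second pivot the z-row RHS is 30 − (-3)·(7/2) = 81/2.

81/2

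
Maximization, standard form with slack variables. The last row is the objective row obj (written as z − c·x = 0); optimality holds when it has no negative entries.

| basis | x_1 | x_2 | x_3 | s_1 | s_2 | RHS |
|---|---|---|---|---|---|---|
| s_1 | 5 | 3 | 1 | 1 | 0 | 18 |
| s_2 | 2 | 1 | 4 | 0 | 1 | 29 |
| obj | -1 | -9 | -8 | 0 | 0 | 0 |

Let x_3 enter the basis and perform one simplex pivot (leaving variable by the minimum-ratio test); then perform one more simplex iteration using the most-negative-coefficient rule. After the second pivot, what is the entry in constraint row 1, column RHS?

Ratio test on column x_3 — row 1: 18/1 = 18; row 2: 29/4 = 29/4. Minimum is 29/4 at row 2 (s_2 leaves); pivot element 4.
Divide row 2 by 4; eliminate column x_3 from the other rows.
Second iteration: most negative obj-row entry is -7 in column x_2, so x_2 enters.
Ratio test on column x_2 — row 1: (43/4)/(11/4) = 43/11; row 2: (29/4)/(1/4) = 29. Minimum is 43/11 at row 1 (s_1 leaves); pivot element 11/4.
Divide row 1 by 11/4; eliminate column x_2 from the other rows.
After both pivots, the entry at constraint row 1, column RHS is 43/11.

43/11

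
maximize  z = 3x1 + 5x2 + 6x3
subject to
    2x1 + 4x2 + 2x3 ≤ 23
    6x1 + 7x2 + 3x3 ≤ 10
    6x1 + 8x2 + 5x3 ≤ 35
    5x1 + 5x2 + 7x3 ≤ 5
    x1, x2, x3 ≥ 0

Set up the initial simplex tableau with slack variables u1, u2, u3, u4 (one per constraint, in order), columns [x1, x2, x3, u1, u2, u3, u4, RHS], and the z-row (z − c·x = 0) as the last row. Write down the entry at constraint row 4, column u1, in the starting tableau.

Slack u1 belongs to constraint 1; its column is the unit vector e_1, so the entry in row 4 is 0.

0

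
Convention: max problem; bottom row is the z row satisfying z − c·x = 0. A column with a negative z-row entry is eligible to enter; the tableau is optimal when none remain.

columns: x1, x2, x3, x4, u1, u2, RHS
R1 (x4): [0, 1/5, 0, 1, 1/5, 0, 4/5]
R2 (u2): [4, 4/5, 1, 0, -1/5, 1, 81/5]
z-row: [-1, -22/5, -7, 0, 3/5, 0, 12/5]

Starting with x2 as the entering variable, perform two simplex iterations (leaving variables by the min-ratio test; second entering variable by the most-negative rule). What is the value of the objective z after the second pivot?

Ratio test on column x2 — row 1: (4/5)/(1/5) = 4; row 2: (81/5)/(4/5) = 81/4. Minimum is 4 at row 1 (x4 leaves); pivot element 1/5.
Pivot on row 1; the z-row RHS becomes 12/5 − (-22/5)·4 = 20.
Next entering variable (most negative z-row entry -7): x3.
Ratio test on column x3 — row 1: entry 0 ≤ 0; row 2: 13/1 = 13. Minimum is 13 at row 2 (u2 leaves); pivot element 1.
After the second pivot the z-row RHS is 20 − (-7)·13 = 111.

111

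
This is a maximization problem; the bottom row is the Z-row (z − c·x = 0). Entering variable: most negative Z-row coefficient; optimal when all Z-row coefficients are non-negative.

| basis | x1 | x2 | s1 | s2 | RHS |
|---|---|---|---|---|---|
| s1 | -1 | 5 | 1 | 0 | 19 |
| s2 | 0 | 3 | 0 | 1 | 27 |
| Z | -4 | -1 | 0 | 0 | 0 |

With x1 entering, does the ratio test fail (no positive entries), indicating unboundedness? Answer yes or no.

yes

Every constraint-row entry in column x1 is ≤ 0, so increasing x1 is unbounded.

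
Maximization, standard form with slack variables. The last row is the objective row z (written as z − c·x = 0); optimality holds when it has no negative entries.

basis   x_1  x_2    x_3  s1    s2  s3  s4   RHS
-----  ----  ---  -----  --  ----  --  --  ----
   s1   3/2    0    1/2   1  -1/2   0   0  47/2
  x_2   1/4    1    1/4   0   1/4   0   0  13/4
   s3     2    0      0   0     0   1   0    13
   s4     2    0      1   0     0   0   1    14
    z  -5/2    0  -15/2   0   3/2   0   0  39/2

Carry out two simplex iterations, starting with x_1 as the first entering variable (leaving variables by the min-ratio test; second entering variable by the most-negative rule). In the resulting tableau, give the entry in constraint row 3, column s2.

0

Ratio test on column x_1 — row 1: (47/2)/(3/2) = 47/3; row 2: (13/4)/(1/4) = 13; row 3: 13/2 = 13/2; row 4: 14/2 = 7. Minimum is 13/2 at row 3 (s3 leaves); pivot element 2.
Divide row 3 by 2; eliminate column x_1 from the other rows.
Second iteration: most negative z-row entry is -15/2 in column x_3, so x_3 enters.
Ratio test on column x_3 — row 1: (55/4)/(1/2) = 55/2; row 2: (13/8)/(1/4) = 13/2; row 3: entry 0 ≤ 0; row 4: 1/1 = 1. Minimum is 1 at row 4 (s4 leaves); pivot element 1.
Divide row 4 by 1; eliminate column x_3 from the other rows.
After both pivots, the entry at constraint row 3, column s2 is 0.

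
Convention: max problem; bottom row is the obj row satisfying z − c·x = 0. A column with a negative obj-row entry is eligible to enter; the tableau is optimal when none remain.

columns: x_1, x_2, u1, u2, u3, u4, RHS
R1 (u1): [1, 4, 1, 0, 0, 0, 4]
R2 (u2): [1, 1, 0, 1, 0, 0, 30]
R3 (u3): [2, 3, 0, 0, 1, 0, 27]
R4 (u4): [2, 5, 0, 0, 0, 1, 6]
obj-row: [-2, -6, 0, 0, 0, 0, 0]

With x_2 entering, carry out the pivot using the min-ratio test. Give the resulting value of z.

Ratio test on column x_2 — row 1: 4/4 = 1; row 2: 30/1 = 30; row 3: 27/3 = 9; row 4: 6/5 = 6/5. Minimum is 1 at row 1 (u1 leaves); pivot element 4.
Pivot on row 1; the obj-row RHS becomes 0 − (-6)·1 = 6.

6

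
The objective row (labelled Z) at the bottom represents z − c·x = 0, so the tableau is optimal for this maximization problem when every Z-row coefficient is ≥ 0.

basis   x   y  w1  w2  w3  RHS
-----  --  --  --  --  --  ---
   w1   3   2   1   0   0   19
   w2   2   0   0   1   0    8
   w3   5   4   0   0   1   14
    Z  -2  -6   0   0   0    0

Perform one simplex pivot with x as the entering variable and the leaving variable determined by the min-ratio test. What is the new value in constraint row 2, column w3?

Ratio test on column x — row 1: 19/3 = 19/3; row 2: 8/2 = 4; row 3: 14/5 = 14/5. Minimum is 14/5 at row 3 (w3 leaves); pivot element 5.
Divide row 3 by 5; eliminate column x from the other rows.
Row 2 update in column w3: 0 − 2·(1/5) = -2/5.

-2/5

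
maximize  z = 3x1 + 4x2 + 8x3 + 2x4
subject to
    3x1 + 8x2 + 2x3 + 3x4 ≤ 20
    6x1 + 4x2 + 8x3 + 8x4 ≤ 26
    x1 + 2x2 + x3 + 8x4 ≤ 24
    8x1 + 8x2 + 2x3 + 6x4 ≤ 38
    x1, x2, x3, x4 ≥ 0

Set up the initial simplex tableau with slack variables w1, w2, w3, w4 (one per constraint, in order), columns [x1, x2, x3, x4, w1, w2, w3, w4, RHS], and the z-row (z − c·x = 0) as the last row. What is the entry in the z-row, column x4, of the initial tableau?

The z-row carries the negated objective coefficients: the x4 entry is -2.

-2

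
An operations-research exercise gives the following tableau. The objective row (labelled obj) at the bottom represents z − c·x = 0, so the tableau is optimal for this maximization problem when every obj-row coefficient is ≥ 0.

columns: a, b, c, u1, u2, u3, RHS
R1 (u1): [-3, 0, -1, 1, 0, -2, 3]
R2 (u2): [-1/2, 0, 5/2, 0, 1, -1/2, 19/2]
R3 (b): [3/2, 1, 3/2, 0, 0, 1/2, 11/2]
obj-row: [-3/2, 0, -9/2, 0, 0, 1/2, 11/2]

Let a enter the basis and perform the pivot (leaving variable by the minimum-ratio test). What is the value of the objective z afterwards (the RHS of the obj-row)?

11

Ratio test on column a — row 1: entry -3 ≤ 0; row 2: entry -1/2 ≤ 0; row 3: (11/2)/(3/2) = 11/3. Minimum is 11/3 at row 3 (b leaves); pivot element 3/2.
Pivot on row 3; the obj-row RHS becomes 11/2 − (-3/2)·(11/3) = 11.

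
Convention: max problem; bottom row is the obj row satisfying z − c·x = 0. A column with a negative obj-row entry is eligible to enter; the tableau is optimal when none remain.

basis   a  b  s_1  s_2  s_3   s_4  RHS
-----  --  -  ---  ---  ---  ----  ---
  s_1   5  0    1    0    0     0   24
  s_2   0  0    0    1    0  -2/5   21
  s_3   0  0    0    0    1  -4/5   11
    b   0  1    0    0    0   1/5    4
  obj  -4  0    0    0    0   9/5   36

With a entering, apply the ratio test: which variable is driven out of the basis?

Column a entries and ratios — s_1: 24/5 = 24/5; s_2: 0 ≤ 0, skip; s_3: 0 ≤ 0, skip; b: 0 ≤ 0, skip.
Smallest ratio is 24/5 in the row of s_1, so s_1 leaves.

s_1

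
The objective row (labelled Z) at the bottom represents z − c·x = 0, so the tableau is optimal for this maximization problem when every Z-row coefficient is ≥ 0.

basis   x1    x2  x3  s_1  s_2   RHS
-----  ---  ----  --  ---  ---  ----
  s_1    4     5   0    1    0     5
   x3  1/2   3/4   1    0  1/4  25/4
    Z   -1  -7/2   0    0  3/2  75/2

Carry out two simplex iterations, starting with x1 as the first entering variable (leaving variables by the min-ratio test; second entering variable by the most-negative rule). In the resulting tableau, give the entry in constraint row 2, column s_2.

Ratio test on column x1 — row 1: 5/4 = 5/4; row 2: (25/4)/(1/2) = 25/2. Minimum is 5/4 at row 1 (s_1 leaves); pivot element 4.
Divide row 1 by 4; eliminate column x1 from the other rows.
Second iteration: most negative Z-row entry is -9/4 in column x2, so x2 enters.
Ratio test on column x2 — row 1: (5/4)/(5/4) = 1; row 2: (45/8)/(1/8) = 45. Minimum is 1 at row 1 (x1 leaves); pivot element 5/4.
Divide row 1 by 5/4; eliminate column x2 from the other rows.
After both pivots, the entry at constraint row 2, column s_2 is 1/4.

1/4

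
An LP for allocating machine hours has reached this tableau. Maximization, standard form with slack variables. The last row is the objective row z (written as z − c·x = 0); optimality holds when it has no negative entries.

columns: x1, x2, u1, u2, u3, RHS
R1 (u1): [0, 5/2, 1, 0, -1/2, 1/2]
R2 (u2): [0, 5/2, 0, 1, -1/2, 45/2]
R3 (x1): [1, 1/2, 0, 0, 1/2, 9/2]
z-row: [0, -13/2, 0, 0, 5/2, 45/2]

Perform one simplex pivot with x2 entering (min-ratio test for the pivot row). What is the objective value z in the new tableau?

119/5

Ratio test on column x2 — row 1: (1/2)/(5/2) = 1/5; row 2: (45/2)/(5/2) = 9; row 3: (9/2)/(1/2) = 9. Minimum is 1/5 at row 1 (u1 leaves); pivot element 5/2.
Pivot on row 1; the z-row RHS becomes 45/2 − (-13/2)·(1/5) = 119/5.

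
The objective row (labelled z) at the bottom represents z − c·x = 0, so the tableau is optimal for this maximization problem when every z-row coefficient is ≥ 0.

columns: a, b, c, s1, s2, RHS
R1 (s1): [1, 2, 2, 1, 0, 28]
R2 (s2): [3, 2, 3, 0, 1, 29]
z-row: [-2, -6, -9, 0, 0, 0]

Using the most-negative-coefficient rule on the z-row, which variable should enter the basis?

Negative z-row entries: a: -2, b: -6, c: -9.
The most negative is -9 in column c, so c enters.

c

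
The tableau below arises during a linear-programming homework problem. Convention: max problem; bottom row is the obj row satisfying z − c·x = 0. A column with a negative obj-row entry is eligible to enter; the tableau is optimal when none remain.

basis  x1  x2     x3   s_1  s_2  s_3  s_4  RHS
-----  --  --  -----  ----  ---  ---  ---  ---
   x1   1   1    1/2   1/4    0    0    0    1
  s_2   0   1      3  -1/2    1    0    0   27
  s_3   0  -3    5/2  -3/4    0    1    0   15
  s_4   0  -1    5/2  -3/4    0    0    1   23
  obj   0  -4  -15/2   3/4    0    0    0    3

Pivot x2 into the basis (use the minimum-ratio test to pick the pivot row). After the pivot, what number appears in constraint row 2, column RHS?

26

Ratio test on column x2 — row 1: 1/1 = 1; row 2: 27/1 = 27; row 3: entry -3 ≤ 0; row 4: entry -1 ≤ 0. Minimum is 1 at row 1 (x1 leaves); pivot element 1.
Divide row 1 by 1; eliminate column x2 from the other rows.
Row 2 update in column RHS: 27 − 1·1 = 26.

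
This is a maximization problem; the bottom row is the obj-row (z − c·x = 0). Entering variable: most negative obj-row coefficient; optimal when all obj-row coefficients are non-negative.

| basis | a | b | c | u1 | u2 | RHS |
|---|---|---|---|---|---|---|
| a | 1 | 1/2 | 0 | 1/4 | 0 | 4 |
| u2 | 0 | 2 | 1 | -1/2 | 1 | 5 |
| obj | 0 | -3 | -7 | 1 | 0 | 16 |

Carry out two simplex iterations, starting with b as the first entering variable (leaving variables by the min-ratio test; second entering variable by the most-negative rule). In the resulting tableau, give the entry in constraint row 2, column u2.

Ratio test on column b — row 1: 4/(1/2) = 8; row 2: 5/2 = 5/2. Minimum is 5/2 at row 2 (u2 leaves); pivot element 2.
Divide row 2 by 2; eliminate column b from the other rows.
Second iteration: most negative obj-row entry is -11/2 in column c, so c enters.
Ratio test on column c — row 1: entry -1/4 ≤ 0; row 2: (5/2)/(1/2) = 5. Minimum is 5 at row 2 (b leaves); pivot element 1/2.
Divide row 2 by 1/2; eliminate column c from the other rows.
After both pivots, the entry at constraint row 2, column u2 is 1.

1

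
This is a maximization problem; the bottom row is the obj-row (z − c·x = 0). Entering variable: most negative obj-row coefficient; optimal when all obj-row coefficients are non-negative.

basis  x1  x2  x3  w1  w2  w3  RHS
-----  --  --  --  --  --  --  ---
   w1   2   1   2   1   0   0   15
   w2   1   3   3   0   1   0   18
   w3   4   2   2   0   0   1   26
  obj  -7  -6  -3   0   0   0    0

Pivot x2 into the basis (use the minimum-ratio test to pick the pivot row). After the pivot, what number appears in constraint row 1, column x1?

5/3

Ratio test on column x2 — row 1: 15/1 = 15; row 2: 18/3 = 6; row 3: 26/2 = 13. Minimum is 6 at row 2 (w2 leaves); pivot element 3.
Divide row 2 by 3; eliminate column x2 from the other rows.
Row 1 update in column x1: 2 − 1·(1/3) = 5/3.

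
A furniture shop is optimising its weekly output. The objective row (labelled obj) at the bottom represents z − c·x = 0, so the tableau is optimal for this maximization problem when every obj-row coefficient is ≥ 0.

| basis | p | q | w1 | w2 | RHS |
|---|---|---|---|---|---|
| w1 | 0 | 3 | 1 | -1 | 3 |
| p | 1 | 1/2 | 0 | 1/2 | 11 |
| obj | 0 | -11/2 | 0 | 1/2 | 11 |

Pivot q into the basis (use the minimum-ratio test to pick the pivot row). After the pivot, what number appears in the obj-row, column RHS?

33/2

Ratio test on column q — row 1: 3/3 = 1; row 2: 11/(1/2) = 22. Minimum is 1 at row 1 (w1 leaves); pivot element 3.
Divide row 1 by 3; eliminate column q from the other rows.
obj-row update in column RHS: 11 − (-11/2)·1 = 33/2.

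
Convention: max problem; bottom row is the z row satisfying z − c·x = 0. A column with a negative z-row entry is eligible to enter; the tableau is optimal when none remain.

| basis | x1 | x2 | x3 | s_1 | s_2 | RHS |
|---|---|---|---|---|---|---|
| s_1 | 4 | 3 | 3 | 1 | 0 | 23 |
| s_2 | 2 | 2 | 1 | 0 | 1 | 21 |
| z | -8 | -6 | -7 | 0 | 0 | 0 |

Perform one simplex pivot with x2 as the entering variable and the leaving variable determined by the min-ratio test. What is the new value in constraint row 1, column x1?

Ratio test on column x2 — row 1: 23/3 = 23/3; row 2: 21/2 = 21/2. Minimum is 23/3 at row 1 (s_1 leaves); pivot element 3.
Divide row 1 by 3; eliminate column x2 from the other rows.
In the new row 1, the x1 entry is the old entry divided by the pivot: 4/3 = 4/3.

4/3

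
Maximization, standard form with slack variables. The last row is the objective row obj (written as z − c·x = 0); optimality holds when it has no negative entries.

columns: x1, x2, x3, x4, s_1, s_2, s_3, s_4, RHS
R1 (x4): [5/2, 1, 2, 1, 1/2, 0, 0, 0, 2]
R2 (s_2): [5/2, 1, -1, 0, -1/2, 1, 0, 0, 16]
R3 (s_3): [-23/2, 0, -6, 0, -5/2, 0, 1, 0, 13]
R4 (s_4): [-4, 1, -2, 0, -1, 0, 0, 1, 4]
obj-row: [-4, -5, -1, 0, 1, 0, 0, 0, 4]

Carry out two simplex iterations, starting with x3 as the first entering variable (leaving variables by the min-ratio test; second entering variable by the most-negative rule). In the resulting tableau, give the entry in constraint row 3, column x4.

0

Ratio test on column x3 — row 1: 2/2 = 1; row 2: entry -1 ≤ 0; row 3: entry -6 ≤ 0; row 4: entry -2 ≤ 0. Minimum is 1 at row 1 (x4 leaves); pivot element 2.
Divide row 1 by 2; eliminate column x3 from the other rows.
Second iteration: most negative obj-row entry is -9/2 in column x2, so x2 enters.
Ratio test on column x2 — row 1: 1/(1/2) = 2; row 2: 17/(3/2) = 34/3; row 3: 19/3 = 19/3; row 4: 6/2 = 3. Minimum is 2 at row 1 (x3 leaves); pivot element 1/2.
Divide row 1 by 1/2; eliminate column x2 from the other rows.
After both pivots, the entry at constraint row 3, column x4 is 0.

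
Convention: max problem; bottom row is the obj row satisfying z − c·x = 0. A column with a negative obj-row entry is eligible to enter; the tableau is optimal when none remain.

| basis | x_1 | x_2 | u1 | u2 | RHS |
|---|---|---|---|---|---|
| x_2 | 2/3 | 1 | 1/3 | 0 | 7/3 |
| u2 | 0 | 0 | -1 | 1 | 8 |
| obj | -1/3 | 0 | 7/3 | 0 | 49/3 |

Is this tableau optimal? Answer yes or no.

The obj-row has a negative entry -1/3 in column x_1, so it is not optimal.

no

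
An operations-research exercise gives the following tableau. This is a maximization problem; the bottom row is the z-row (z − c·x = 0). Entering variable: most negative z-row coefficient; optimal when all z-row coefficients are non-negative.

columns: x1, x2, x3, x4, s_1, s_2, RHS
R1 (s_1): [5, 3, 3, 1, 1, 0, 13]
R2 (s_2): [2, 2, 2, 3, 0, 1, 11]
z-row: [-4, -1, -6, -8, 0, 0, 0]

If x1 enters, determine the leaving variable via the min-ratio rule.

Column x1 entries and ratios — s_1: 13/5 = 13/5; s_2: 11/2 = 11/2.
Smallest ratio is 13/5 in the row of s_1, so s_1 leaves.

s_1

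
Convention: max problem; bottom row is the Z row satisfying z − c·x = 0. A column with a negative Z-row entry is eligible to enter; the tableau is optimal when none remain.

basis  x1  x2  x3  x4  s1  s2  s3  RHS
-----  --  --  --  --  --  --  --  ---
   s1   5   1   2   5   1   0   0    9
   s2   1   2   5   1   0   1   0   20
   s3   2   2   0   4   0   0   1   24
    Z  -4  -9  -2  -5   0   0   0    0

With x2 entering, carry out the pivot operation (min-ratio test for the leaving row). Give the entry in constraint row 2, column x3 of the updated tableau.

Ratio test on column x2 — row 1: 9/1 = 9; row 2: 20/2 = 10; row 3: 24/2 = 12. Minimum is 9 at row 1 (s1 leaves); pivot element 1.
Divide row 1 by 1; eliminate column x2 from the other rows.
Row 2 update in column x3: 5 − 2·2 = 1.

1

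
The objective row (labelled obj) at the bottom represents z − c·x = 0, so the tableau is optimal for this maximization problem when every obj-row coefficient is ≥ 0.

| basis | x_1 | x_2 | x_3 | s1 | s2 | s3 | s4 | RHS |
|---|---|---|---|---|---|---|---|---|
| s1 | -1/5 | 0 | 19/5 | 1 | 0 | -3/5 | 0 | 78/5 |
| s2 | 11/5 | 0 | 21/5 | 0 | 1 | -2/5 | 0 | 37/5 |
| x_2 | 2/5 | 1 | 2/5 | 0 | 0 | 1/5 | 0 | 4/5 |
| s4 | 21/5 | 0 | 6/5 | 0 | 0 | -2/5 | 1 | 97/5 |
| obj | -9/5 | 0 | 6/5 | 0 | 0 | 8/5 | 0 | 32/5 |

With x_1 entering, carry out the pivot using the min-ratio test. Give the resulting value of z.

Ratio test on column x_1 — row 1: entry -1/5 ≤ 0; row 2: (37/5)/(11/5) = 37/11; row 3: (4/5)/(2/5) = 2; row 4: (97/5)/(21/5) = 97/21. Minimum is 2 at row 3 (x_2 leaves); pivot element 2/5.
Pivot on row 3; the obj-row RHS becomes 32/5 − (-9/5)·2 = 10.

10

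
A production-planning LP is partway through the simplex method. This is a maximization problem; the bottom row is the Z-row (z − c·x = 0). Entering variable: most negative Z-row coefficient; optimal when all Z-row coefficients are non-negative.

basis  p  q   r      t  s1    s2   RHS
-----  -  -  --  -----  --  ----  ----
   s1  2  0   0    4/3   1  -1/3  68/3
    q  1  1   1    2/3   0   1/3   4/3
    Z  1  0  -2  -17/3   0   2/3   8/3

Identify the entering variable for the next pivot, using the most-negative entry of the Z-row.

Negative Z-row entries: r: -2, t: -17/3.
The most negative is -17/3 in column t, so t enters.

t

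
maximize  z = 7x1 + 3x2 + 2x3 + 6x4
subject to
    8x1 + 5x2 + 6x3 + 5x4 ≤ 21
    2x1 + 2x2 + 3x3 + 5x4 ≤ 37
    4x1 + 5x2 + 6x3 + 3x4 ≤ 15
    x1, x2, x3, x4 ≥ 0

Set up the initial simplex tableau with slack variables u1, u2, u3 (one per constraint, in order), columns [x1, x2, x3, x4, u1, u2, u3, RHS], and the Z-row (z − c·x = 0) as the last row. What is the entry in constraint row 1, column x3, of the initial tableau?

6

Constraint 1 has coefficient 6 on x3.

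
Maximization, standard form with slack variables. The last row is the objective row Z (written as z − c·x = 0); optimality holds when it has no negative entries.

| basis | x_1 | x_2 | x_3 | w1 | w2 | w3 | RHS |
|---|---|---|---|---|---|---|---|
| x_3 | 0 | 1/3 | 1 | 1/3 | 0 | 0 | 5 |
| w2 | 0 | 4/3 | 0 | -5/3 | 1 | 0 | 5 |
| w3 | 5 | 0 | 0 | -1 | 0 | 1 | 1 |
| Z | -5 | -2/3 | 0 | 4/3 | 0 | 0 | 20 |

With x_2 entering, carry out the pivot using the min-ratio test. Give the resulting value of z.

Ratio test on column x_2 — row 1: 5/(1/3) = 15; row 2: 5/(4/3) = 15/4; row 3: entry 0 ≤ 0. Minimum is 15/4 at row 2 (w2 leaves); pivot element 4/3.
Pivot on row 2; the Z-row RHS becomes 20 − (-2/3)·(15/4) = 45/2.

45/2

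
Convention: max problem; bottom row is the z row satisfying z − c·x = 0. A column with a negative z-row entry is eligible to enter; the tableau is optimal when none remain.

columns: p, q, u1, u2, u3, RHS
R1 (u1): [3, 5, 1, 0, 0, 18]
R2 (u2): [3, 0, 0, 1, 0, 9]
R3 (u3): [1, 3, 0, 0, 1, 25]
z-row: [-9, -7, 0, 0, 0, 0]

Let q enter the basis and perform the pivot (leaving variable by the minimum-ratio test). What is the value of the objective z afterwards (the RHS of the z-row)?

126/5

Ratio test on column q — row 1: 18/5 = 18/5; row 2: entry 0 ≤ 0; row 3: 25/3 = 25/3. Minimum is 18/5 at row 1 (u1 leaves); pivot element 5.
Pivot on row 1; the z-row RHS becomes 0 − (-7)·(18/5) = 126/5.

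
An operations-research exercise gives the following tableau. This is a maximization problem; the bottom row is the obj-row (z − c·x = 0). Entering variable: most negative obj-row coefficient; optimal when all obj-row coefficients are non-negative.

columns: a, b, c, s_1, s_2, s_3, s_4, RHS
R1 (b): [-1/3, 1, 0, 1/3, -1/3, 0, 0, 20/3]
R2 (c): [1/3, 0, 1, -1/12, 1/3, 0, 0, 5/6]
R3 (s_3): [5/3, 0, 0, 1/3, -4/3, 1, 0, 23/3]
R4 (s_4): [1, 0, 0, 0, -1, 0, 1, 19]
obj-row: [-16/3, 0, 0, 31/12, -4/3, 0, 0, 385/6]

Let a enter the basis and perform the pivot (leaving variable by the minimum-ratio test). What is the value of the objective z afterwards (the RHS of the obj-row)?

155/2

Ratio test on column a — row 1: entry -1/3 ≤ 0; row 2: (5/6)/(1/3) = 5/2; row 3: (23/3)/(5/3) = 23/5; row 4: 19/1 = 19. Minimum is 5/2 at row 2 (c leaves); pivot element 1/3.
Pivot on row 2; the obj-row RHS becomes 385/6 − (-16/3)·(5/2) = 155/2.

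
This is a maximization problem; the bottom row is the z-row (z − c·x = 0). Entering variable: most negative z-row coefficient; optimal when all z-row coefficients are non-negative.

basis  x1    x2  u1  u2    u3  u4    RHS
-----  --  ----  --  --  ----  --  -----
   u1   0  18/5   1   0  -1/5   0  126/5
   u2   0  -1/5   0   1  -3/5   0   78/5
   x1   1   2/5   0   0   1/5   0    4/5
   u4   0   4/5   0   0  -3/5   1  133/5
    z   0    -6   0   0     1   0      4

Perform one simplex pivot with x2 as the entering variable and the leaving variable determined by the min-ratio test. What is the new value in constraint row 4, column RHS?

25

Ratio test on column x2 — row 1: (126/5)/(18/5) = 7; row 2: entry -1/5 ≤ 0; row 3: (4/5)/(2/5) = 2; row 4: (133/5)/(4/5) = 133/4. Minimum is 2 at row 3 (x1 leaves); pivot element 2/5.
Divide row 3 by 2/5; eliminate column x2 from the other rows.
Row 4 update in column RHS: 133/5 − (4/5)·2 = 25.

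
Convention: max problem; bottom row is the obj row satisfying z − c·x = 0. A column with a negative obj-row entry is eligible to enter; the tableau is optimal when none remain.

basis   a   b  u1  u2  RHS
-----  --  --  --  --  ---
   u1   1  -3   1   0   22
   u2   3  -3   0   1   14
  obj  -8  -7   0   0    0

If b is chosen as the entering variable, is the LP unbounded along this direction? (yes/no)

Every constraint-row entry in column b is ≤ 0, so increasing b is unbounded.

yes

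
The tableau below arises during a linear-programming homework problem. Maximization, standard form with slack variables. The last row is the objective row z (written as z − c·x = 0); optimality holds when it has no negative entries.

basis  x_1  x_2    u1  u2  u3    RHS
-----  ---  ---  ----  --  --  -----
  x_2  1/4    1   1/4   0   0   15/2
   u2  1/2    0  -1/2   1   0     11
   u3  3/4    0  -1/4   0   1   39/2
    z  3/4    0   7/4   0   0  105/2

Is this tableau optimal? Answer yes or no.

yes

Every z-row coefficient is ≥ 0, so the tableau is optimal.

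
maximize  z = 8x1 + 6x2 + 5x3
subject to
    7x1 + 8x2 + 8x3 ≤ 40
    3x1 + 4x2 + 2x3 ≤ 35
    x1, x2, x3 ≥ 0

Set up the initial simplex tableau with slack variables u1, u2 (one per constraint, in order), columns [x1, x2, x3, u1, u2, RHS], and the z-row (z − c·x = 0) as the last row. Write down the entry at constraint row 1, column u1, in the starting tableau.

Slack u1 belongs to constraint 1; its column is the unit vector e_1, so the entry in row 1 is 1.

1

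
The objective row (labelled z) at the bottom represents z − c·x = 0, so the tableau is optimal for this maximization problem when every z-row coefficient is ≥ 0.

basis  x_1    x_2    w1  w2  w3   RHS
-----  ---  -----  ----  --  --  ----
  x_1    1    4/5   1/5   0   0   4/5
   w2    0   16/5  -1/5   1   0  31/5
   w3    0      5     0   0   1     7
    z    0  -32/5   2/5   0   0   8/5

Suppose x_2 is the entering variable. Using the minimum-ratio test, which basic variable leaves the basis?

Column x_2 entries and ratios — x_1: (4/5)/(4/5) = 1; w2: (31/5)/(16/5) = 31/16; w3: 7/5 = 7/5.
Smallest ratio is 1 in the row of x_1, so x_1 leaves.

x_1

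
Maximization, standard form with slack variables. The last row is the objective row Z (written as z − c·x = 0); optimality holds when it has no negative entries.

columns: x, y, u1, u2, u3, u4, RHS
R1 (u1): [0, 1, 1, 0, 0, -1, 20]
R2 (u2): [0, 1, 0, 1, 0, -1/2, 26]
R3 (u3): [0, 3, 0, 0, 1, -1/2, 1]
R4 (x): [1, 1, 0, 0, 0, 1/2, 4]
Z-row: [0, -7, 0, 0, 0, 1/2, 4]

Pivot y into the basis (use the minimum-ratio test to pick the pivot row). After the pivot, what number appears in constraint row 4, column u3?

-1/3

Ratio test on column y — row 1: 20/1 = 20; row 2: 26/1 = 26; row 3: 1/3 = 1/3; row 4: 4/1 = 4. Minimum is 1/3 at row 3 (u3 leaves); pivot element 3.
Divide row 3 by 3; eliminate column y from the other rows.
Row 4 update in column u3: 0 − 1·(1/3) = -1/3.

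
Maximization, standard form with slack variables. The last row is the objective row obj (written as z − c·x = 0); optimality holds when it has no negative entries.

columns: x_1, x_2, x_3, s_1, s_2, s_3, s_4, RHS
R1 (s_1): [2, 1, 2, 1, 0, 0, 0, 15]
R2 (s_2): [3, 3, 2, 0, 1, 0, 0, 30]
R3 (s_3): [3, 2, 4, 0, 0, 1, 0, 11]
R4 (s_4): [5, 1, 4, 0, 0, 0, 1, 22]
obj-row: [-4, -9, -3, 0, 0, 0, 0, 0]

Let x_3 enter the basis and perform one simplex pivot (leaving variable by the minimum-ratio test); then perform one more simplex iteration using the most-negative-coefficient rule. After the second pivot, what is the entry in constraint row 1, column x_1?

1/2

Ratio test on column x_3 — row 1: 15/2 = 15/2; row 2: 30/2 = 15; row 3: 11/4 = 11/4; row 4: 22/4 = 11/2. Minimum is 11/4 at row 3 (s_3 leaves); pivot element 4.
Divide row 3 by 4; eliminate column x_3 from the other rows.
Second iteration: most negative obj-row entry is -15/2 in column x_2, so x_2 enters.
Ratio test on column x_2 — row 1: entry 0 ≤ 0; row 2: (49/2)/2 = 49/4; row 3: (11/4)/(1/2) = 11/2; row 4: entry -1 ≤ 0. Minimum is 11/2 at row 3 (x_3 leaves); pivot element 1/2.
Divide row 3 by 1/2; eliminate column x_2 from the other rows.
After both pivots, the entry at constraint row 1, column x_1 is 1/2.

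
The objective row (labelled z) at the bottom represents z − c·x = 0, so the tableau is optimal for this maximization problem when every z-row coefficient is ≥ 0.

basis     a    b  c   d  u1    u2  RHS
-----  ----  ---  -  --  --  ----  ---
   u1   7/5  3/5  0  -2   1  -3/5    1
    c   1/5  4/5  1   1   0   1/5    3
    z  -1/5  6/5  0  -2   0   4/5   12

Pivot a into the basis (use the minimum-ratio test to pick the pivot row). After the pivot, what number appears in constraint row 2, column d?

Ratio test on column a — row 1: 1/(7/5) = 5/7; row 2: 3/(1/5) = 15. Minimum is 5/7 at row 1 (u1 leaves); pivot element 7/5.
Divide row 1 by 7/5; eliminate column a from the other rows.
Row 2 update in column d: 1 − (1/5)·(-10/7) = 9/7.

9/7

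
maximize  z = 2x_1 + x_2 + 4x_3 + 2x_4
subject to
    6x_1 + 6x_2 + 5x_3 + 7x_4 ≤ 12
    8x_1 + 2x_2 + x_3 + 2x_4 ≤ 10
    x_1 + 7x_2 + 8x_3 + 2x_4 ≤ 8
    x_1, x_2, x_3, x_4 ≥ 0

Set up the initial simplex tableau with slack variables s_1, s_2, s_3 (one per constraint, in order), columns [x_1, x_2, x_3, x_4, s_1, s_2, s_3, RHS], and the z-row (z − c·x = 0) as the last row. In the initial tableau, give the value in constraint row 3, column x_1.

Constraint 3 has coefficient 1 on x_1.

1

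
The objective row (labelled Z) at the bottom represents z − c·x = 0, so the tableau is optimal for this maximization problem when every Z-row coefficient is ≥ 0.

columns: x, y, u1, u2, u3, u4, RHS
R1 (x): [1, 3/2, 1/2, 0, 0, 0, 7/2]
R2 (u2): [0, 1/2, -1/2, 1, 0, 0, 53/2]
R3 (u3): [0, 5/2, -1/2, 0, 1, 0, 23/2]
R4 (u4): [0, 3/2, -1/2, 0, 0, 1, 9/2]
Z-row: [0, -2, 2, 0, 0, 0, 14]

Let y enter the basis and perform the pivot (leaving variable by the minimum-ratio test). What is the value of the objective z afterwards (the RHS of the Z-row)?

56/3

Ratio test on column y — row 1: (7/2)/(3/2) = 7/3; row 2: (53/2)/(1/2) = 53; row 3: (23/2)/(5/2) = 23/5; row 4: (9/2)/(3/2) = 3. Minimum is 7/3 at row 1 (x leaves); pivot element 3/2.
Pivot on row 1; the Z-row RHS becomes 14 − (-2)·(7/3) = 56/3.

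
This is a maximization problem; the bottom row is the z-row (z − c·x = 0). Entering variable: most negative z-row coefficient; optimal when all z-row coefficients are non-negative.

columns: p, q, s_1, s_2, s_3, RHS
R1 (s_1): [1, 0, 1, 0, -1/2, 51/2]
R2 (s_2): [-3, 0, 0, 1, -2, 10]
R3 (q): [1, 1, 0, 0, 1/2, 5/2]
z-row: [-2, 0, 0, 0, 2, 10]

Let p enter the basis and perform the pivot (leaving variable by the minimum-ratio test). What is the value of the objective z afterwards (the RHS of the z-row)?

15

Ratio test on column p — row 1: (51/2)/1 = 51/2; row 2: entry -3 ≤ 0; row 3: (5/2)/1 = 5/2. Minimum is 5/2 at row 3 (q leaves); pivot element 1.
Pivot on row 3; the z-row RHS becomes 10 − (-2)·(5/2) = 15.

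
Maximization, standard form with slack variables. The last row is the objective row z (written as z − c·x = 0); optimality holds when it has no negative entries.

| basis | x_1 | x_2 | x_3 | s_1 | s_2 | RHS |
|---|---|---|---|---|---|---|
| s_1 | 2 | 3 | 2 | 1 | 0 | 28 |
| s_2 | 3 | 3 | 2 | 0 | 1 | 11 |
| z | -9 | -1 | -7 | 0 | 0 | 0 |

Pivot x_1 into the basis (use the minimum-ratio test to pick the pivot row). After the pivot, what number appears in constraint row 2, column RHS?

Ratio test on column x_1 — row 1: 28/2 = 14; row 2: 11/3 = 11/3. Minimum is 11/3 at row 2 (s_2 leaves); pivot element 3.
Divide row 2 by 3; eliminate column x_1 from the other rows.
In the new row 2, the RHS entry is the old entry divided by the pivot: 11/3 = 11/3.

11/3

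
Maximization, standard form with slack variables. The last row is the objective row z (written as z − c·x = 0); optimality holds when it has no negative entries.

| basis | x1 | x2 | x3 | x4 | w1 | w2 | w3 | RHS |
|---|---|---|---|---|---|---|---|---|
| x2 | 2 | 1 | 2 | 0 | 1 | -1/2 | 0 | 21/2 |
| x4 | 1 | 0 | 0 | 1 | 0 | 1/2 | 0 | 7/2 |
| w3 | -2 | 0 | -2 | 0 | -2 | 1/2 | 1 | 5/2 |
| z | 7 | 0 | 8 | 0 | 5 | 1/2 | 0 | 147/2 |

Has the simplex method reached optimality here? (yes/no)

Every z-row coefficient is ≥ 0, so the tableau is optimal.

yes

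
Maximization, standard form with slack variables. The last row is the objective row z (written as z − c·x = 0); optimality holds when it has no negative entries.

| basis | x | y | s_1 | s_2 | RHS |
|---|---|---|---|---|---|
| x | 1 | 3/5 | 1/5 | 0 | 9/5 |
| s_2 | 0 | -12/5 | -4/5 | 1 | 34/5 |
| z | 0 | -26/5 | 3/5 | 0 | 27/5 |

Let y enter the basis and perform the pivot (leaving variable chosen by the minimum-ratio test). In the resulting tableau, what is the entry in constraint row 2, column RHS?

Ratio test on column y — row 1: (9/5)/(3/5) = 3; row 2: entry -12/5 ≤ 0. Minimum is 3 at row 1 (x leaves); pivot element 3/5.
Divide row 1 by 3/5; eliminate column y from the other rows.
Row 2 update in column RHS: 34/5 − (-12/5)·3 = 14.

14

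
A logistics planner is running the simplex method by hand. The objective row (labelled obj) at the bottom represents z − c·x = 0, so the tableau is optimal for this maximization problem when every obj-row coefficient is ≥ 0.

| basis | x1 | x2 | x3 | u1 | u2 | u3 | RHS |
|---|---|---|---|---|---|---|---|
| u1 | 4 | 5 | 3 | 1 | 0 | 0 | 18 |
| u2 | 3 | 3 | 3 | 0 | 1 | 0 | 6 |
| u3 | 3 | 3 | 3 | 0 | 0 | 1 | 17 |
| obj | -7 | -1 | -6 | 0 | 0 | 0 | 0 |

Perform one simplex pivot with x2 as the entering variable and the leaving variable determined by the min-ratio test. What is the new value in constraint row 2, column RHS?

2

Ratio test on column x2 — row 1: 18/5 = 18/5; row 2: 6/3 = 2; row 3: 17/3 = 17/3. Minimum is 2 at row 2 (u2 leaves); pivot element 3.
Divide row 2 by 3; eliminate column x2 from the other rows.
In the new row 2, the RHS entry is the old entry divided by the pivot: 6/3 = 2.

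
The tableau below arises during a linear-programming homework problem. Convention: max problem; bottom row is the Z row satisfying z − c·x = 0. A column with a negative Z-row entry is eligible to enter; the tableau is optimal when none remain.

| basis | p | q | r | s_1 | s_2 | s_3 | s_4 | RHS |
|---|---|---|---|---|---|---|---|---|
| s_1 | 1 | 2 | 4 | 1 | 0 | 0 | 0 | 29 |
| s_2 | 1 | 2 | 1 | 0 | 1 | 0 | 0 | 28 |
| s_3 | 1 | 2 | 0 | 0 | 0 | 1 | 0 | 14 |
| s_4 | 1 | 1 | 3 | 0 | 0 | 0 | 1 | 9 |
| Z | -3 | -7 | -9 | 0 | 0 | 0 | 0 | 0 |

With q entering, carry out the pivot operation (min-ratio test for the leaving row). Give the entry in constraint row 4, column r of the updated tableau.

3

Ratio test on column q — row 1: 29/2 = 29/2; row 2: 28/2 = 14; row 3: 14/2 = 7; row 4: 9/1 = 9. Minimum is 7 at row 3 (s_3 leaves); pivot element 2.
Divide row 3 by 2; eliminate column q from the other rows.
Row 4 update in column r: 3 − 1·0 = 3.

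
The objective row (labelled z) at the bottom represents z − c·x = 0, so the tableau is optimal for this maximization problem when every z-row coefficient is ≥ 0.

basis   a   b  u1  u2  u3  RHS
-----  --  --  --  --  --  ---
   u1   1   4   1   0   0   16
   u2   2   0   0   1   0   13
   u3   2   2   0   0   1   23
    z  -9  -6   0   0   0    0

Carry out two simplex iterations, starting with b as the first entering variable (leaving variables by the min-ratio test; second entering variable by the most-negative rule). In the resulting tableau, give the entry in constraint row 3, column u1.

Ratio test on column b — row 1: 16/4 = 4; row 2: entry 0 ≤ 0; row 3: 23/2 = 23/2. Minimum is 4 at row 1 (u1 leaves); pivot element 4.
Divide row 1 by 4; eliminate column b from the other rows.
Second iteration: most negative z-row entry is -15/2 in column a, so a enters.
Ratio test on column a — row 1: 4/(1/4) = 16; row 2: 13/2 = 13/2; row 3: 15/(3/2) = 10. Minimum is 13/2 at row 2 (u2 leaves); pivot element 2.
Divide row 2 by 2; eliminate column a from the other rows.
After both pivots, the entry at constraint row 3, column u1 is -1/2.

-1/2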